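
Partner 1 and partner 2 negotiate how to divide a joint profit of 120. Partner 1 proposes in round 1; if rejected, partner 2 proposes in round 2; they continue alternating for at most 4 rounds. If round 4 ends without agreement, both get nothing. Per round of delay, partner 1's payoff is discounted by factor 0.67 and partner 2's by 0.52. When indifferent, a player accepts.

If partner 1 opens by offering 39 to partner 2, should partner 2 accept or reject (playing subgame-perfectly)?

Reject

Work out partner 2's continuation value if the offer is rejected.
Round 4 (partner 2 proposes): partner 1 will accept anything ≥ 0, so partner 2 offers 0 and keeps 120.
Round 3 (partner 1 proposes): partner 2 can get 120 next round, worth 0.52 × 120 = 62.4 now, so partner 1 offers 62.4, keeping 57.6.
Round 2 (partner 2 proposes): partner 1 can get 57.6 next round, worth 0.67 × 57.6 = 38.592 now; partner 2 offers that and keeps 81.408.
So by rejecting in round 1, partner 2 gets 81.408 next round, worth 0.52 × 81.408 = 42.33216 now.
Offer 39 < 42.33216, so partner 2 rejects.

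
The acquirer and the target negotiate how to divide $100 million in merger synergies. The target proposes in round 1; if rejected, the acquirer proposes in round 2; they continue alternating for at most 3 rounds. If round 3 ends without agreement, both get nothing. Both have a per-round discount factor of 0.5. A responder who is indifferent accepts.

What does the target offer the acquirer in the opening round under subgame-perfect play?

25

Round 3 (the target proposes): the acquirer will accept anything ≥ 0, so the target offers 0 and keeps 100.
Round 2 (the acquirer proposes): the target can get 100 next round, worth 0.5 × 100 = 50 now, so the acquirer offers 50, keeping 50.
Round 1 (the target proposes): the acquirer can get 50 next round, worth 0.5 × 50 = 25 now. The target offers 25 and keeps 100 − 25 = 75.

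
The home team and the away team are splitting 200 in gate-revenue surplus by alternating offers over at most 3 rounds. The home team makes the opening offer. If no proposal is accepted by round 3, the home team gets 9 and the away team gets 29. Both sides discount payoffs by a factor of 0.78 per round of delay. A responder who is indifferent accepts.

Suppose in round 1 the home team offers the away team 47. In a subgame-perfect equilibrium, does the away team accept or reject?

Round 3 (the home team proposes): the away team gets 29 if talks fail, so the home team offers 29 and keeps 171.
Round 2 (the away team proposes): the home team can get 171 next round, worth 0.78 × 171 = 133.38 now. The away team offers 133.38 and keeps 200 − 133.38 = 66.62.
So by rejecting in round 1, the away team gets 66.62 next round, worth 0.78 × 66.62 = 51.9636 now.
Offer 47 < 51.9636, so the away team rejects.

Reject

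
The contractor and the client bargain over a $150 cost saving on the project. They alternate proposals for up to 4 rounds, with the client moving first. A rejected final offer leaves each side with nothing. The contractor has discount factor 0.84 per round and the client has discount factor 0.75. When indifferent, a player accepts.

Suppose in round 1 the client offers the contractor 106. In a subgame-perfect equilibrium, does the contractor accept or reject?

Round 4 (the contractor proposes): the client will accept anything ≥ 0, so the contractor offers 0 and keeps 150.
Round 3 (the client proposes): the contractor can get 150 next round, worth 0.84 × 150 = 126 now. The client offers 126 and keeps 150 − 126 = 24.
Round 2 (the contractor proposes): the client can get 24 next round, worth 0.75 × 24 = 18 now. The contractor offers 18 and keeps 150 − 18 = 132.
So by rejecting in round 1, the contractor gets 132 next round, worth 0.84 × 132 = 110.88 now.
Offer 106 < 110.88, so the contractor rejects.

Reject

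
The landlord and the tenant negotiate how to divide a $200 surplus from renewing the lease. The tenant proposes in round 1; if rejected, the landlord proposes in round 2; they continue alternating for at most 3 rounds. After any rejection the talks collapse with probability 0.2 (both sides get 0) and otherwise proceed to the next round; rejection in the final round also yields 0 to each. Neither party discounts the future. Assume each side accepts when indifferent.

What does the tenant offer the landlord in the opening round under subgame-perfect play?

Round 3 (the tenant proposes): rejection yields 0 for the landlord; the tenant offers 0 and keeps 200.
Round 2 (the landlord proposes): rejecting gives the tenant an expected 0.8 × 200 = 160; the landlord offers that and keeps 40.
Round 1 (the tenant proposes): rejecting gives the landlord an expected 0.8 × 40 = 32. The tenant offers 32 and keeps 200 − 32 = 168.

32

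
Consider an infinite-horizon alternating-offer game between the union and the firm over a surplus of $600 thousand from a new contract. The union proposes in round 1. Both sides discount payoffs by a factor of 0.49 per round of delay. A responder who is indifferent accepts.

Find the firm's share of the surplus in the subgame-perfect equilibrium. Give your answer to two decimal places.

197.32

When the union proposes, the firm accepts any offer worth at least 0.49 times what the firm would get by proposing next round; and vice versa.
This gives x = 600 − 0.49y and y = 600 − 0.49x, where x and y are each side's share when it proposes.
Hence (1 − 0.49·0.49)x = 600(1 − 0.49), i.e. 0.7599·x = 306.
x ≈ 402.6846; the firm's share is 600 − x ≈ 197.3154.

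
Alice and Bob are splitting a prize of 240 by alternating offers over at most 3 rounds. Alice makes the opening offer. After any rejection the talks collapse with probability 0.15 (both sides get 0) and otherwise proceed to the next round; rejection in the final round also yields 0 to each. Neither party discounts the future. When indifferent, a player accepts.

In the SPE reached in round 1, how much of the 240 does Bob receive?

By backward induction:
Round 3 (Alice proposes): Bob will accept anything ≥ 0, so Alice offers 0 and keeps 240.
Round 2 (Bob proposes): rejecting gives Alice an expected 0.85 × 240 = 204. Bob offers 204 and keeps 240 − 204 = 36.
Round 1 (Alice proposes): rejecting gives Bob an expected 0.85 × 36 = 30.6, so Alice offers 30.6, keeping 209.4.

30.6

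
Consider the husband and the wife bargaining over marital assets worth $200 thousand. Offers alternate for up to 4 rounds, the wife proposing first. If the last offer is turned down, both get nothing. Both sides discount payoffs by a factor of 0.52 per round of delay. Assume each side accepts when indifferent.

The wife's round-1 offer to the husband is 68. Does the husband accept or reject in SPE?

Round 4 (the husband proposes): rejection yields 0 for the wife; the husband offers 0 and keeps 200.
Round 3 (the wife proposes): the husband can get 200 next round, worth 0.52 × 200 = 104 now. The wife offers 104 and keeps 200 − 104 = 96.
Round 2 (the husband proposes): the wife can get 96 next round, worth 0.52 × 96 = 49.92 now. The husband offers 49.92 and keeps 200 − 49.92 = 150.08.
So by rejecting in round 1, the husband gets 150.08 next round, worth 0.52 × 150.08 = 78.0416 now.
Offer 68 < 78.0416, so the husband rejects.

Reject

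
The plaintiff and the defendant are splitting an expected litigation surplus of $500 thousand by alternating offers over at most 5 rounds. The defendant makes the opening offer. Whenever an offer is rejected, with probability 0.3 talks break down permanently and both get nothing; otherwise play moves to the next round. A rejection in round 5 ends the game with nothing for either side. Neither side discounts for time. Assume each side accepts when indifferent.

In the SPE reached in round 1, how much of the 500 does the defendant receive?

By backward induction:
Round 5 (the defendant proposes): the plaintiff will accept anything ≥ 0, so the defendant offers 0 and keeps 500.
Round 4 (the plaintiff proposes): rejecting gives the defendant an expected 0.7 × 500 = 350; the plaintiff offers that and keeps 150.
Round 3 (the defendant proposes): rejecting gives the plaintiff an expected 0.7 × 150 = 105, so the defendant offers 105, keeping 395.
Round 2 (the plaintiff proposes): rejecting gives the defendant an expected 0.7 × 395 = 276.5; the plaintiff offers that and keeps 223.5.
Round 1 (the defendant proposes): rejecting gives the plaintiff an expected 0.7 × 223.5 = 156.45, so the defendant offers 156.45, keeping 343.55.

343.55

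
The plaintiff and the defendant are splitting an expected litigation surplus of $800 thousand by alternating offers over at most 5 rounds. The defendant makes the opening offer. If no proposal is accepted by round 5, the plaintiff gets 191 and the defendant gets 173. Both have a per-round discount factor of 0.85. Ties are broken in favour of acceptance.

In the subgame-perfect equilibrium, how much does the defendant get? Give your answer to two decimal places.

Round 5 (the defendant proposes): the plaintiff gets 191 if talks fail, so the defendant offers 191 and keeps 609.
Round 4 (the plaintiff proposes): the defendant can get 609 next round, worth 0.85 × 609 = 517.65 now. The plaintiff offers 517.65 and keeps 800 − 517.65 = 282.35.
Round 3 (the defendant proposes): the plaintiff can get 282.35 next round, worth 0.85 × 282.35 = 239.9975 now, so the defendant offers 239.9975, keeping 560.0025.
Round 2 (the plaintiff proposes): the defendant can get 560.0025 next round, worth 0.85 × 560.0025 = 476.002125 now. The plaintiff offers 476.002125 and keeps 800 − 476.002125 = 323.997875.
Round 1 (the defendant proposes): the plaintiff can get 323.997875 next round, worth 0.85 × 323.997875 = 275.39819375 now. The defendant offers 275.39819375 and keeps 800 − 275.39819375 = 524.60180625.

524.60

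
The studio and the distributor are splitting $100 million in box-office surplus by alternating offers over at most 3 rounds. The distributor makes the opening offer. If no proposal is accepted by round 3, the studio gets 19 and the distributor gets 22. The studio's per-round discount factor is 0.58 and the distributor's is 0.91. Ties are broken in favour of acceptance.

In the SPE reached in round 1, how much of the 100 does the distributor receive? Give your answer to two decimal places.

84.75

Round 3 (the distributor proposes): the studio gets 19 if talks fail, so the distributor offers 19 and keeps 81.
Round 2 (the studio proposes): the distributor can get 81 next round, worth 0.91 × 81 = 73.71 now; the studio offers that and keeps 26.29.
Round 1 (the distributor proposes): the studio can get 26.29 next round, worth 0.58 × 26.29 = 15.2482 now; the distributor offers that and keeps 84.7518.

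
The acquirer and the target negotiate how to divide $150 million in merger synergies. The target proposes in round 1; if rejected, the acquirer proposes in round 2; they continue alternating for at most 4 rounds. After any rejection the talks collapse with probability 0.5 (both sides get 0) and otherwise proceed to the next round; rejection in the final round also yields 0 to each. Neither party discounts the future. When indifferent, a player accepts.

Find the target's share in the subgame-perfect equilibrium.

93.75

Round 4 (the acquirer proposes): the target will accept anything ≥ 0, so the acquirer offers 0 and keeps 150.
Round 3 (the target proposes): rejecting gives the acquirer an expected 0.5 × 150 = 75. The target offers 75 and keeps 150 − 75 = 75.
Round 2 (the acquirer proposes): rejecting gives the target an expected 0.5 × 75 = 37.5; the acquirer offers that and keeps 112.5.
Round 1 (the target proposes): rejecting gives the acquirer an expected 0.5 × 112.5 = 56.25; the target offers that and keeps 93.75.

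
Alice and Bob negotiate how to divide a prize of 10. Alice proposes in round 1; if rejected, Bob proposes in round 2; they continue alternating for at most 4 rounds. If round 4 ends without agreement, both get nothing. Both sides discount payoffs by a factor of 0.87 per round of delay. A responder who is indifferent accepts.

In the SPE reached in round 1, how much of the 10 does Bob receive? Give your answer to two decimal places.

Round 4 (Bob proposes): Alice will accept anything ≥ 0, so Bob offers 0 and keeps 10.
Round 3 (Alice proposes): Bob can get 10 next round, worth 0.87 × 10 = 8.7 now. Alice offers 8.7 and keeps 10 − 8.7 = 1.3.
Round 2 (Bob proposes): Alice can get 1.3 next round, worth 0.87 × 1.3 = 1.131 now; Bob offers that and keeps 8.869.
Round 1 (Alice proposes): Bob can get 8.869 next round, worth 0.87 × 8.869 = 7.71603 now, so Alice offers 7.71603, keeping 2.28397.

7.72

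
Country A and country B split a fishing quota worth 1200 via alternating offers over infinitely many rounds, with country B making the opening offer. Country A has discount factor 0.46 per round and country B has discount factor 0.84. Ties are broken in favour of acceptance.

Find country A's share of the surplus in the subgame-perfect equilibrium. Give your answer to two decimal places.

143.94

Let x be country B's share when country B proposes and y be country A's share when country A proposes.
Country A accepts iff offered ≥ 0.46·y, so x = 1200 − 0.46y. Symmetrically y = 1200 − 0.84x.
Substituting: x = 1200 − 0.46(1200 − 0.84x), giving x(1 − 0.84·0.46) = 1200(1 − 0.46).
So x = 1200 × 0.54 / 0.6136 ≈ 1056.0626, and country A receives 1200 − x ≈ 143.9374.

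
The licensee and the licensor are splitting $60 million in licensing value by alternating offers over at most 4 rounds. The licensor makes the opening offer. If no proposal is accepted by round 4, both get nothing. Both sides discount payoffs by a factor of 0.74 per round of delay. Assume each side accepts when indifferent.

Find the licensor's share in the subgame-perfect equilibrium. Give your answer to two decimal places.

By backward induction:
Round 4 (the licensee proposes): the licensor will accept anything ≥ 0, so the licensee offers 0 and keeps 60.
Round 3 (the licensor proposes): the licensee can get 60 next round, worth 0.74 × 60 = 44.4 now; the licensor offers that and keeps 15.6.
Round 2 (the licensee proposes): the licensor can get 15.6 next round, worth 0.74 × 15.6 = 11.544 now. The licensee offers 11.544 and keeps 60 − 11.544 = 48.456.
Round 1 (the licensor proposes): the licensee can get 48.456 next round, worth 0.74 × 48.456 = 35.85744 now. The licensor offers 35.85744 and keeps 60 − 35.85744 = 24.14256.

24.14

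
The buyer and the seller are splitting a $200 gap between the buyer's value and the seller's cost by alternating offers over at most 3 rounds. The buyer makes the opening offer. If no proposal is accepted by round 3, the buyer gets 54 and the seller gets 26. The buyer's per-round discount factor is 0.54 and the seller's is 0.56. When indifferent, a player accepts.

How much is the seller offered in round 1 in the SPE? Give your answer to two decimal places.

Round 3 (the buyer proposes): the seller gets 26 if talks fail, so the buyer offers 26 and keeps 174.
Round 2 (the seller proposes): the buyer can get 174 next round, worth 0.54 × 174 = 93.96 now; the seller offers that and keeps 106.04.
Round 1 (the buyer proposes): the seller can get 106.04 next round, worth 0.56 × 106.04 = 59.3824 now. The buyer offers 59.3824 and keeps 200 − 59.3824 = 140.6176.

59.38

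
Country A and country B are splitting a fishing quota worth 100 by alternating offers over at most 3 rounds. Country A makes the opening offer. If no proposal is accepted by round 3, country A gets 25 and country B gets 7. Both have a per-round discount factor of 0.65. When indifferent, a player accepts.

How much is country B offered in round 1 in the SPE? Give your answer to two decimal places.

Round 3 (country A proposes): country B gets 7 if talks fail, so country A offers 7 and keeps 93.
Round 2 (country B proposes): country A can get 93 next round, worth 0.65 × 93 = 60.45 now; country B offers that and keeps 39.55.
Round 1 (country A proposes): country B can get 39.55 next round, worth 0.65 × 39.55 = 25.7075 now. Country A offers 25.7075 and keeps 100 − 25.7075 = 74.2925.

25.71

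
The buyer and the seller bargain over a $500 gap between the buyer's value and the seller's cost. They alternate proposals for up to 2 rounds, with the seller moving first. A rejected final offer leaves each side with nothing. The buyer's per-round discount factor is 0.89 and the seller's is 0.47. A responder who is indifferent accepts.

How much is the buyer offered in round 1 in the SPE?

445

Round 2 (the buyer proposes): the seller will accept anything ≥ 0, so the buyer offers 0 and keeps 500.
Round 1 (the seller proposes): the buyer can get 500 next round, worth 0.89 × 500 = 445 now, so the seller offers 445, keeping 55.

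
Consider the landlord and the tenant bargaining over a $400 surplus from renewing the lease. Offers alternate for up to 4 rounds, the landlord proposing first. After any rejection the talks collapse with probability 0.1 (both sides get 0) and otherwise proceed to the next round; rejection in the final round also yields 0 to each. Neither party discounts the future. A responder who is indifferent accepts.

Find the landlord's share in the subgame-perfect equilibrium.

72.4

Round 4 (the tenant proposes): rejection yields 0 for the landlord; the tenant offers 0 and keeps 400.
Round 3 (the landlord proposes): rejecting gives the tenant an expected 0.9 × 400 = 360, so the landlord offers 360, keeping 40.
Round 2 (the tenant proposes): rejecting gives the landlord an expected 0.9 × 40 = 36. The tenant offers 36 and keeps 400 − 36 = 364.
Round 1 (the landlord proposes): rejecting gives the tenant an expected 0.9 × 364 = 327.6; the landlord offers that and keeps 72.4.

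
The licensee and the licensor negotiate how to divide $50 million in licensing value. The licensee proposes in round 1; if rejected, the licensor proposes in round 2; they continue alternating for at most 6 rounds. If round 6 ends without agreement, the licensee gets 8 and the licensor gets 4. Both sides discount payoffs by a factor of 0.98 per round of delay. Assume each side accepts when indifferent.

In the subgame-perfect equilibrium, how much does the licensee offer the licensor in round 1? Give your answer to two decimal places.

Round 6 (the licensor proposes): the licensee gets 8 if talks fail, so the licensor offers 8 and keeps 42.
Round 5 (the licensee proposes): the licensor can get 42 next round, worth 0.98 × 42 = 41.16 now; the licensee offers that and keeps 8.84.
Round 4 (the licensor proposes): the licensee can get 8.84 next round, worth 0.98 × 8.84 = 8.6632 now, so the licensor offers 8.6632, keeping 41.3368.
Round 3 (the licensee proposes): the licensor can get 41.3368 next round, worth 0.98 × 41.3368 = 40.510064 now, so the licensee offers 40.510064, keeping 9.489936.
Round 2 (the licensor proposes): the licensee can get 9.489936 next round, worth 0.98 × 9.489936 = 9.30013728 now, so the licensor offers 9.30013728, keeping 40.69986272.
Round 1 (the licensee proposes): the licensor can get 40.69986272 next round, worth 0.98 × 40.69986272 = 39.8858654656 now, so the licensee offers 39.8858654656, keeping 10.1141345344.

39.89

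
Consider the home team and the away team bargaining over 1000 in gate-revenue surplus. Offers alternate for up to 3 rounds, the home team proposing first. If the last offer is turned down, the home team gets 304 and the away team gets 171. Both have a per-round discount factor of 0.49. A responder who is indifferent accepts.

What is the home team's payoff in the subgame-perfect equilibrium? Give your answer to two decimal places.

Round 3 (the home team proposes): the away team gets 171 if talks fail, so the home team offers 171 and keeps 829.
Round 2 (the away team proposes): the home team can get 829 next round, worth 0.49 × 829 = 406.21 now, so the away team offers 406.21, keeping 593.79.
Round 1 (the home team proposes): the away team can get 593.79 next round, worth 0.49 × 593.79 = 290.9571 now; the home team offers that and keeps 709.0429.

709.04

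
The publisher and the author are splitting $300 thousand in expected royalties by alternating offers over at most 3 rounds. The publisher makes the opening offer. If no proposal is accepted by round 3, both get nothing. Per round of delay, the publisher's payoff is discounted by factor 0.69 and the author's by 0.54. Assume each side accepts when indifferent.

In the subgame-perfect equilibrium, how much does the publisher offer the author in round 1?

50.22

Solve by backward induction from round 3.
Round 3 (the publisher proposes): rejection yields 0 for the author; the publisher offers 0 and keeps 300.
Round 2 (the author proposes): the publisher can get 300 next round, worth 0.69 × 300 = 207 now. The author offers 207 and keeps 300 − 207 = 93.
Round 1 (the publisher proposes): the author can get 93 next round, worth 0.54 × 93 = 50.22 now; the publisher offers that and keeps 249.78.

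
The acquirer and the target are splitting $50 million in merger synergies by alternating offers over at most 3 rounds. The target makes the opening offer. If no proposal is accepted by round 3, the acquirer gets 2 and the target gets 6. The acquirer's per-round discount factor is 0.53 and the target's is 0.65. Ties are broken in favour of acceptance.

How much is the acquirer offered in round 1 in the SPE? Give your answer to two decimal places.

By backward induction:
Round 3 (the target proposes): the acquirer gets 2 if talks fail, so the target offers 2 and keeps 48.
Round 2 (the acquirer proposes): the target can get 48 next round, worth 0.65 × 48 = 31.2 now, so the acquirer offers 31.2, keeping 18.8.
Round 1 (the target proposes): the acquirer can get 18.8 next round, worth 0.53 × 18.8 = 9.964 now, so the target offers 9.964, keeping 40.036.

9.96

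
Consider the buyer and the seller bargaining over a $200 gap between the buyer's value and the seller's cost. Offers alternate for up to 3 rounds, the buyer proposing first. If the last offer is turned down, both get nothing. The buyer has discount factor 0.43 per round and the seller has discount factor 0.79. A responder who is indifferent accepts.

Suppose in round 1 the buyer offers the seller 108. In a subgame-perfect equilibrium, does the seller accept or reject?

Round 3 (the buyer proposes): rejection yields 0 for the seller; the buyer offers 0 and keeps 200.
Round 2 (the seller proposes): the buyer can get 200 next round, worth 0.43 × 200 = 86 now. The seller offers 86 and keeps 200 − 86 = 114.
So by rejecting in round 1, the seller gets 114 next round, worth 0.79 × 114 = 90.06 now.
Offer 108 ≥ 90.06, so the seller accepts.

Accept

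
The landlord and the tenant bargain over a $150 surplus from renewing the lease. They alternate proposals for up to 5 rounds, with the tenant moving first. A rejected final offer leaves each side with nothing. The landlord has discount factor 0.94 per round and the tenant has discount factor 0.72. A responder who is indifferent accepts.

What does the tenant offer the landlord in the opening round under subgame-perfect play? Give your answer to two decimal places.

Round 5 (the tenant proposes): rejection yields 0 for the landlord; the tenant offers 0 and keeps 150.
Round 4 (the landlord proposes): the tenant can get 150 next round, worth 0.72 × 150 = 108 now. The landlord offers 108 and keeps 150 − 108 = 42.
Round 3 (the tenant proposes): the landlord can get 42 next round, worth 0.94 × 42 = 39.48 now; the tenant offers that and keeps 110.52.
Round 2 (the landlord proposes): the tenant can get 110.52 next round, worth 0.72 × 110.52 = 79.5744 now, so the landlord offers 79.5744, keeping 70.4256.
Round 1 (the tenant proposes): the landlord can get 70.4256 next round, worth 0.94 × 70.4256 = 66.200064 now; the tenant offers that and keeps 83.799936.

66.20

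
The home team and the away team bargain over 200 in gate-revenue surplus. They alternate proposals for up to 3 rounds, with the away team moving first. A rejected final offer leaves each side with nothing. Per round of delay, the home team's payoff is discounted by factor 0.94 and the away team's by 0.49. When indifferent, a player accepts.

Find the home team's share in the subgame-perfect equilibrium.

95.88

Round 3 (the away team proposes): the home team will accept anything ≥ 0, so the away team offers 0 and keeps 200.
Round 2 (the home team proposes): the away team can get 200 next round, worth 0.49 × 200 = 98 now. The home team offers 98 and keeps 200 − 98 = 102.
Round 1 (the away team proposes): the home team can get 102 next round, worth 0.94 × 102 = 95.88 now. The away team offers 95.88 and keeps 200 − 95.88 = 104.12.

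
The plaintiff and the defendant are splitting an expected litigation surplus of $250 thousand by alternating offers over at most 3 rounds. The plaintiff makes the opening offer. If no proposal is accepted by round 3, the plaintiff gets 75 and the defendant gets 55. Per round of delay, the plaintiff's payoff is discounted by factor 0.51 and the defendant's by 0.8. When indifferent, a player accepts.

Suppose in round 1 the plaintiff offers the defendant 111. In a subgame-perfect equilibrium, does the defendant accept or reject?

Reject

Round 3 (the plaintiff proposes): the defendant gets 55 if talks fail, so the plaintiff offers 55 and keeps 195.
Round 2 (the defendant proposes): the plaintiff can get 195 next round, worth 0.51 × 195 = 99.45 now; the defendant offers that and keeps 150.55.
So by rejecting in round 1, the defendant gets 150.55 next round, worth 0.8 × 150.55 = 120.44 now.
Offer 111 < 120.44, so the defendant rejects.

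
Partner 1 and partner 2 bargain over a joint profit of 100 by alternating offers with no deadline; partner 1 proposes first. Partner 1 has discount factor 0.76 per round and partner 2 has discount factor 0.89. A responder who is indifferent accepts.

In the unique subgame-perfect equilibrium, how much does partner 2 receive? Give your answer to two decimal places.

Let x be partner 1's share when partner 1 proposes and y be partner 2's share when partner 2 proposes.
Partner 2 accepts iff offered ≥ 0.89·y, so x = 100 − 0.89y. Symmetrically y = 100 − 0.76x.
Substituting: x = 100 − 0.89(100 − 0.76x), giving x(1 − 0.76·0.89) = 100(1 − 0.89).
So x = 100 × 0.11 / 0.3236 ≈ 33.9926, and partner 2 receives 100 − x ≈ 66.0074.

66.01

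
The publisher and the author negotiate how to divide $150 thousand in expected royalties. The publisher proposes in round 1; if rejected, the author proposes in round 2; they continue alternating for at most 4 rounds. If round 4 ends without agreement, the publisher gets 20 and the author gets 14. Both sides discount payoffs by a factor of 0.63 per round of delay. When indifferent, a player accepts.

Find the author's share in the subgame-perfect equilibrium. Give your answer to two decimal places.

Round 4 (the author proposes): the publisher gets 20 if talks fail, so the author offers 20 and keeps 130.
Round 3 (the publisher proposes): the author can get 130 next round, worth 0.63 × 130 = 81.9 now. The publisher offers 81.9 and keeps 150 − 81.9 = 68.1.
Round 2 (the author proposes): the publisher can get 68.1 next round, worth 0.63 × 68.1 = 42.903 now. The author offers 42.903 and keeps 150 − 42.903 = 107.097.
Round 1 (the publisher proposes): the author can get 107.097 next round, worth 0.63 × 107.097 = 67.47111 now. The publisher offers 67.47111 and keeps 150 − 67.47111 = 82.52889.

67.47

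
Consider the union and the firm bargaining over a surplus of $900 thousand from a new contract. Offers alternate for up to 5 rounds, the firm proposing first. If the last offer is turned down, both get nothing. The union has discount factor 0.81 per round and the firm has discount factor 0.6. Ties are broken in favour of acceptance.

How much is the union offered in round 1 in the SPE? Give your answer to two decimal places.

433.32

Round 5 (the firm proposes): rejection yields 0 for the union; the firm offers 0 and keeps 900.
Round 4 (the union proposes): the firm can get 900 next round, worth 0.6 × 900 = 540 now. The union offers 540 and keeps 900 − 540 = 360.
Round 3 (the firm proposes): the union can get 360 next round, worth 0.81 × 360 = 291.6 now, so the firm offers 291.6, keeping 608.4.
Round 2 (the union proposes): the firm can get 608.4 next round, worth 0.6 × 608.4 = 365.04 now, so the union offers 365.04, keeping 534.96.
Round 1 (the firm proposes): the union can get 534.96 next round, worth 0.81 × 534.96 = 433.3176 now; the firm offers that and keeps 466.6824.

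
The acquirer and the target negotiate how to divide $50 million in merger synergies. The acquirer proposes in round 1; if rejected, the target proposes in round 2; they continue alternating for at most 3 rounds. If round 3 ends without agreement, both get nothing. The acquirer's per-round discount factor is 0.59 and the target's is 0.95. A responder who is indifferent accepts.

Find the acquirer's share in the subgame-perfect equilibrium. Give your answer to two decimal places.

30.53

Solve by backward induction from round 3.
Round 3 (the acquirer proposes): the target will accept anything ≥ 0, so the acquirer offers 0 and keeps 50.
Round 2 (the target proposes): the acquirer can get 50 next round, worth 0.59 × 50 = 29.5 now. The target offers 29.5 and keeps 50 − 29.5 = 20.5.
Round 1 (the acquirer proposes): the target can get 20.5 next round, worth 0.95 × 20.5 = 19.475 now; the acquirer offers that and keeps 30.525.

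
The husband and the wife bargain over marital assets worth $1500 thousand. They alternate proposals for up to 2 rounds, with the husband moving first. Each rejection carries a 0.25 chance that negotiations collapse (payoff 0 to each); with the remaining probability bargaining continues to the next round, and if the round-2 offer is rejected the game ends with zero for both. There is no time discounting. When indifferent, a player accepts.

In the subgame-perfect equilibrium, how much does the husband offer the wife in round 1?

1125

By backward induction:
Round 2 (the wife proposes): the husband will accept anything ≥ 0, so the wife offers 0 and keeps 1500.
Round 1 (the husband proposes): rejecting gives the wife an expected 0.75 × 1500 = 1125. The husband offers 1125 and keeps 1500 − 1125 = 375.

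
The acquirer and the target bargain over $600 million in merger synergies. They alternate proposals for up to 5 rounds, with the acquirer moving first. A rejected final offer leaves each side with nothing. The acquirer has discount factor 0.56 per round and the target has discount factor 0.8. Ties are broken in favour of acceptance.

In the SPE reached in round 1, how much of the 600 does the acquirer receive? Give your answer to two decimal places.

294.18

Round 5 (the acquirer proposes): rejection yields 0 for the target; the acquirer offers 0 and keeps 600.
Round 4 (the target proposes): the acquirer can get 600 next round, worth 0.56 × 600 = 336 now; the target offers that and keeps 264.
Round 3 (the acquirer proposes): the target can get 264 next round, worth 0.8 × 264 = 211.2 now; the acquirer offers that and keeps 388.8.
Round 2 (the target proposes): the acquirer can get 388.8 next round, worth 0.56 × 388.8 = 217.728 now; the target offers that and keeps 382.272.
Round 1 (the acquirer proposes): the target can get 382.272 next round, worth 0.8 × 382.272 = 305.8176 now, so the acquirer offers 305.8176, keeping 294.1824.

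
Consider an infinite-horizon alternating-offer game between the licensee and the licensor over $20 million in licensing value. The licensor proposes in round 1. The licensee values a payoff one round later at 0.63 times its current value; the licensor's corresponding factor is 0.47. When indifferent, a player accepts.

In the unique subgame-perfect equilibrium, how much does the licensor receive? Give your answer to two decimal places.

10.51

In a stationary SPE each proposer offers the other exactly their discounted continuation value.
If the licensor keeps x when proposing and the licensee keeps y when proposing, then x = 20 − 0.63y and y = 20 − 0.47x.
Solving: x = 20(1 − 0.63) / (1 − 0.47·0.63) = 7.4 / 0.7039 ≈ 10.5129.
The licensee gets 20 − 10.5129 ≈ 9.4871.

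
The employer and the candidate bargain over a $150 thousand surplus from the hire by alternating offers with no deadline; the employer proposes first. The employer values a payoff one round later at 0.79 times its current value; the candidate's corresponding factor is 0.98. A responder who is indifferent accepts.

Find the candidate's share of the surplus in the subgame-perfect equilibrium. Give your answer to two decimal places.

When the employer proposes, the candidate accepts any offer worth at least 0.98 times what the candidate would get by proposing next round; and vice versa.
This gives x = 150 − 0.98y and y = 150 − 0.79x, where x and y are each side's share when it proposes.
Hence (1 − 0.98·0.79)x = 150(1 − 0.98), i.e. 0.2258·x = 3.
x ≈ 13.2861; the candidate's share is 150 − x ≈ 136.7139.

136.71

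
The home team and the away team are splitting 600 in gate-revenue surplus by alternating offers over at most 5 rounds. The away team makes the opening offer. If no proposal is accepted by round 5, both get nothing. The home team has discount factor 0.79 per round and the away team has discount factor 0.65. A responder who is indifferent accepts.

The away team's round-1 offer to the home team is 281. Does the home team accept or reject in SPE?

Accept

Round 5 (the away team proposes): rejection yields 0 for the home team; the away team offers 0 and keeps 600.
Round 4 (the home team proposes): the away team can get 600 next round, worth 0.65 × 600 = 390 now. The home team offers 390 and keeps 600 − 390 = 210.
Round 3 (the away team proposes): the home team can get 210 next round, worth 0.79 × 210 = 165.9 now. The away team offers 165.9 and keeps 600 − 165.9 = 434.1.
Round 2 (the home team proposes): the away team can get 434.1 next round, worth 0.65 × 434.1 = 282.165 now; the home team offers that and keeps 317.835.
So by rejecting in round 1, the home team gets 317.835 next round, worth 0.79 × 317.835 = 251.08965 now.
Offer 281 ≥ 251.08965, so the home team accepts.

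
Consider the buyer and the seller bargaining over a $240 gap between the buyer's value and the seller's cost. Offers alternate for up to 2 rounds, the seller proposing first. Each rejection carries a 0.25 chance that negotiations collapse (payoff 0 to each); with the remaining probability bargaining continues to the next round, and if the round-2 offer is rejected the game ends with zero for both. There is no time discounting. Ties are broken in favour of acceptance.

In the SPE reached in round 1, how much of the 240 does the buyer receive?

By backward induction:
Round 2 (the buyer proposes): rejection yields 0 for the seller; the buyer offers 0 and keeps 240.
Round 1 (the seller proposes): rejecting gives the buyer an expected 0.75 × 240 = 180. The seller offers 180 and keeps 240 − 180 = 60.

180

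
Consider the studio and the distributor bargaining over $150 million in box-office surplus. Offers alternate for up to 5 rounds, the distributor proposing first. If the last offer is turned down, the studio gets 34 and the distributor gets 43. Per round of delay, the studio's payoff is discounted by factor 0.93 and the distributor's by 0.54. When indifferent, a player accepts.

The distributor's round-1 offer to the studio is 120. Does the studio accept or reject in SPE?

Round 5 (the distributor proposes): the studio gets 34 if talks fail, so the distributor offers 34 and keeps 116.
Round 4 (the studio proposes): the distributor can get 116 next round, worth 0.54 × 116 = 62.64 now, so the studio offers 62.64, keeping 87.36.
Round 3 (the distributor proposes): the studio can get 87.36 next round, worth 0.93 × 87.36 = 81.2448 now. The distributor offers 81.2448 and keeps 150 − 81.2448 = 68.7552.
Round 2 (the studio proposes): the distributor can get 68.7552 next round, worth 0.54 × 68.7552 = 37.127808 now, so the studio offers 37.127808, keeping 112.872192.
So by rejecting in round 1, the studio gets 112.872192 next round, worth 0.93 × 112.872192 = 104.97113856 now.
Offer 120 ≥ 104.97113856, so the studio accepts.

Accept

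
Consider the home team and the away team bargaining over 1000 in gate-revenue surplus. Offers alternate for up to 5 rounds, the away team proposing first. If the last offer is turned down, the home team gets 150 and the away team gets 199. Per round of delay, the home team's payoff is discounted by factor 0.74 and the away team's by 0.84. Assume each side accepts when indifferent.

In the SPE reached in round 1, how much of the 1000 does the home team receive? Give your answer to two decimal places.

Round 5 (the away team proposes): the home team gets 150 if talks fail, so the away team offers 150 and keeps 850.
Round 4 (the home team proposes): the away team can get 850 next round, worth 0.84 × 850 = 714 now, so the home team offers 714, keeping 286.
Round 3 (the away team proposes): the home team can get 286 next round, worth 0.74 × 286 = 211.64 now, so the away team offers 211.64, keeping 788.36.
Round 2 (the home team proposes): the away team can get 788.36 next round, worth 0.84 × 788.36 = 662.2224 now, so the home team offers 662.2224, keeping 337.7776.
Round 1 (the away team proposes): the home team can get 337.7776 next round, worth 0.74 × 337.7776 = 249.955424 now, so the away team offers 249.955424, keeping 750.044576.

249.96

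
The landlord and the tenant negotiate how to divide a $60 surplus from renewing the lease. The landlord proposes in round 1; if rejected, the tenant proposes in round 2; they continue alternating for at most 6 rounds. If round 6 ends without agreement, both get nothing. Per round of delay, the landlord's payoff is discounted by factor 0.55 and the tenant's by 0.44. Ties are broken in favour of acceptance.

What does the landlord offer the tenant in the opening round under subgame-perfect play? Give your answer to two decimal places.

16.30

Solve by backward induction from round 6.
Round 6 (the tenant proposes): rejection yields 0 for the landlord; the tenant offers 0 and keeps 60.
Round 5 (the landlord proposes): the tenant can get 60 next round, worth 0.44 × 60 = 26.4 now; the landlord offers that and keeps 33.6.
Round 4 (the tenant proposes): the landlord can get 33.6 next round, worth 0.55 × 33.6 = 18.48 now; the tenant offers that and keeps 41.52.
Round 3 (the landlord proposes): the tenant can get 41.52 next round, worth 0.44 × 41.52 = 18.2688 now. The landlord offers 18.2688 and keeps 60 − 18.2688 = 41.7312.
Round 2 (the tenant proposes): the landlord can get 41.7312 next round, worth 0.55 × 41.7312 = 22.95216 now. The tenant offers 22.95216 and keeps 60 − 22.95216 = 37.04784.
Round 1 (the landlord proposes): the tenant can get 37.04784 next round, worth 0.44 × 37.04784 = 16.3010496 now. The landlord offers 16.3010496 and keeps 60 − 16.3010496 = 43.6989504.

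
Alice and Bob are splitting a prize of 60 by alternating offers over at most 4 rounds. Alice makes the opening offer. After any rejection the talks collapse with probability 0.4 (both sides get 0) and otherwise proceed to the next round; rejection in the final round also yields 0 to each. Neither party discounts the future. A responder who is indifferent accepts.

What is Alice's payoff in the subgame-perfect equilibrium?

By backward induction:
Round 4 (Bob proposes): Alice will accept anything ≥ 0, so Bob offers 0 and keeps 60.
Round 3 (Alice proposes): rejecting gives Bob an expected 0.6 × 60 = 36; Alice offers that and keeps 24.
Round 2 (Bob proposes): rejecting gives Alice an expected 0.6 × 24 = 14.4, so Bob offers 14.4, keeping 45.6.
Round 1 (Alice proposes): rejecting gives Bob an expected 0.6 × 45.6 = 27.36; Alice offers that and keeps 32.64.

32.64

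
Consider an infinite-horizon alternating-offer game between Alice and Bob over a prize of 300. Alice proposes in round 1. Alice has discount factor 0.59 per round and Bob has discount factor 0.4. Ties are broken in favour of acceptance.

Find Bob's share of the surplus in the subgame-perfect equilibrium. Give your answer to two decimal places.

When Alice proposes, Bob accepts any offer worth at least 0.4 times what Bob would get by proposing next round; and vice versa.
This gives x = 300 − 0.4y and y = 300 − 0.59x, where x and y are each side's share when it proposes.
Hence (1 − 0.4·0.59)x = 300(1 − 0.4), i.e. 0.764·x = 180.
x ≈ 235.6021; Bob's share is 300 − x ≈ 64.3979.

64.40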